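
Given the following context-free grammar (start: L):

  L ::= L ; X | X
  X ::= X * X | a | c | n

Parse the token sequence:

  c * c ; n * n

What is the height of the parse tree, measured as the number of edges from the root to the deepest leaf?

4

[L [L [X [X c] * [X c]]] ; [X [X n] * [X n]]]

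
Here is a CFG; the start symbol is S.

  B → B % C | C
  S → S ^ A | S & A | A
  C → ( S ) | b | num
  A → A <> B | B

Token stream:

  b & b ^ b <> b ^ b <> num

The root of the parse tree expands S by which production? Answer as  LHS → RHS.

S → S ^ A

[S [S [S [S [A [B [C b]]]] & [A [B [C b]]]] ^ [A [A [B [C b]]] <> [B [C b]]]] ^ [A [A [B [C b]]] <> [B [C num]]]]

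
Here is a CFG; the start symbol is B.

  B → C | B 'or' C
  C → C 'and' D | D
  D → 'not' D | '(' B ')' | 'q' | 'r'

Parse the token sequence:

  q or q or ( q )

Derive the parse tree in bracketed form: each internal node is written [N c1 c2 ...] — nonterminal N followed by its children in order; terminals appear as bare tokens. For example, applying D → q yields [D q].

[B [B [B [C [D q]]] or [C [D q]]] or [C [D ( [B [C [D q]]] )]]]

B
B or C
B or C or C
C or C or C
D or C or C
q or C or C
q or D or C
q or q or C
q or q or D
q or q or ( B )
q or q or ( C )
q or q or ( D )
q or q or ( q )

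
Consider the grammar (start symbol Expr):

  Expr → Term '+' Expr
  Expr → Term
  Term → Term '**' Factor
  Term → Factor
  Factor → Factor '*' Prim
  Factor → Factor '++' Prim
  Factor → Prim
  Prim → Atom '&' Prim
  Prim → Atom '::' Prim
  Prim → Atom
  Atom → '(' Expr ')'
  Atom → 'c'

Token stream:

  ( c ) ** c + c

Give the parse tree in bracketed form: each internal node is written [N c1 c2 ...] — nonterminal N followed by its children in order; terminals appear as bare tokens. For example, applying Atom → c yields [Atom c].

Expr
Term + Expr
Term ** Factor + Expr
Factor ** Factor + Expr
Prim ** Factor + Expr
Atom ** Factor + Expr
( Expr ) ** Factor + Expr
( Term ) ** Factor + Expr
( Factor ) ** Factor + Expr
( Prim ) ** Factor + Expr
( Atom ) ** Factor + Expr
( c ) ** Factor + Expr
( c ) ** Prim + Expr
( c ) ** Atom + Expr
( c ) ** c + Expr
( c ) ** c + Term
( c ) ** c + Factor
( c ) ** c + Prim
( c ) ** c + Atom
( c ) ** c + c

[Expr [Term [Term [Factor [Prim [Atom ( [Expr [Term [Factor [Prim [Atom c]]]]] )]]]] ** [Factor [Prim [Atom c]]]] + [Expr [Term [Factor [Prim [Atom c]]]]]]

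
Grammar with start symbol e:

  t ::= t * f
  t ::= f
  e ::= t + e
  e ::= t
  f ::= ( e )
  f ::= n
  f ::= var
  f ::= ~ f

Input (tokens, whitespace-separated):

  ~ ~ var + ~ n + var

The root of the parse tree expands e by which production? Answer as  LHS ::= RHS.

e ::= t + e

[e [t [f ~ [f ~ [f var]]]] + [e [t [f ~ [f n]]] + [e [t [f var]]]]]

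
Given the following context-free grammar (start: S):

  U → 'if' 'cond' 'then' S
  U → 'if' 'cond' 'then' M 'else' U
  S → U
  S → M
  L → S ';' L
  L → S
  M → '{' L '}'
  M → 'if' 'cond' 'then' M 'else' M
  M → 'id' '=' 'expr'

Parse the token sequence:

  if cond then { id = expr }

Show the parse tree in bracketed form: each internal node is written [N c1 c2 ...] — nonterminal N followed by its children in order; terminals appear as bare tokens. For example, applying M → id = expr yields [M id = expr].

[S [U if cond then [S [M { [L [S [M id = expr]]] }]]]]

S
U
if cond then S
if cond then M
if cond then { L }
if cond then { S }
if cond then { M }
if cond then { id = expr }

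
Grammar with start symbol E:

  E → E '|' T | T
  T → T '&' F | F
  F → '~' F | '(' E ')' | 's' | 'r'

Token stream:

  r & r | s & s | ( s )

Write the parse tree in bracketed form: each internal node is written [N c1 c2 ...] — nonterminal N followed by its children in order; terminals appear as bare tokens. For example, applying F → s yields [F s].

E
E | T
E | T | T
T | T | T
T & F | T | T
F & F | T | T
r & F | T | T
r & r | T | T
r & r | T & F | T
r & r | F & F | T
r & r | s & F | T
r & r | s & s | T
r & r | s & s | F
r & r | s & s | ( E )
r & r | s & s | ( T )
r & r | s & s | ( F )
r & r | s & s | ( s )

[E [E [E [T [T [F r]] & [F r]]] | [T [T [F s]] & [F s]]] | [T [F ( [E [T [F s]]] )]]]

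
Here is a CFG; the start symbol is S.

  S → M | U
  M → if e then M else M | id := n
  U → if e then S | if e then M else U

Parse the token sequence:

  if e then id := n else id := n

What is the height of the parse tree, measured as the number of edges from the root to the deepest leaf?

[S [M if e then [M id := n] else [M id := n]]]

3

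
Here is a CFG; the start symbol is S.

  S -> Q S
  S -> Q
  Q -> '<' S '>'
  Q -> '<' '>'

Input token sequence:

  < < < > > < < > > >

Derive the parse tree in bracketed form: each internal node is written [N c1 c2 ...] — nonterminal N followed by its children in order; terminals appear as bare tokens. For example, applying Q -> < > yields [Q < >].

[S [Q < [S [Q < [S [Q < >]] >] [S [Q < [S [Q < >]] >]]] >]]

S
Q
< S >
< Q S >
< < S > S >
< < Q > S >
< < < > > S >
< < < > > Q >
< < < > > < S > >
< < < > > < Q > >
< < < > > < < > > >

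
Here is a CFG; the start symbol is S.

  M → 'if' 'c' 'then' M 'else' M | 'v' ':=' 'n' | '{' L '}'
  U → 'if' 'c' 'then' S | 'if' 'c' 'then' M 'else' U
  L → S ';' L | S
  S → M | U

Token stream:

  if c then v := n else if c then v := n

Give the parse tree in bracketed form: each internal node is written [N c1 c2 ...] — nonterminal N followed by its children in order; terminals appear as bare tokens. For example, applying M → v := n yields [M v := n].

S
U
if c then M else U
if c then v := n else U
if c then v := n else if c then S
if c then v := n else if c then M
if c then v := n else if c then v := n

[S [U if c then [M v := n] else [U if c then [S [M v := n]]]]]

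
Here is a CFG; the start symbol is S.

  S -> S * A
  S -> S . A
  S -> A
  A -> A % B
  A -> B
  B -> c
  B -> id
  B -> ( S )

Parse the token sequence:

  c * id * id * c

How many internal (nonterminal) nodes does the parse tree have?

[S [S [S [S [A [B c]]] * [A [B id]]] * [A [B id]]] * [A [B c]]]

12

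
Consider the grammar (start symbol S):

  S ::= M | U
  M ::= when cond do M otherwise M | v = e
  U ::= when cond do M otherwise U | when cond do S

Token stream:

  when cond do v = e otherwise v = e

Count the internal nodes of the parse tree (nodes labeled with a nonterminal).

[S [M when cond do [M v = e] otherwise [M v = e]]]

4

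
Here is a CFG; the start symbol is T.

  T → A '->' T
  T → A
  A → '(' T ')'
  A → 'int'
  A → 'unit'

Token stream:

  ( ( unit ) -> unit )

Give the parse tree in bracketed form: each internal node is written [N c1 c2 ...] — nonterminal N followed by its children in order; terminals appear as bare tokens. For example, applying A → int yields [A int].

T
A
( T )
( A -> T )
( ( T ) -> T )
( ( A ) -> T )
( ( unit ) -> T )
( ( unit ) -> A )
( ( unit ) -> unit )

[T [A ( [T [A ( [T [A unit]] )] -> [T [A unit]]] )]]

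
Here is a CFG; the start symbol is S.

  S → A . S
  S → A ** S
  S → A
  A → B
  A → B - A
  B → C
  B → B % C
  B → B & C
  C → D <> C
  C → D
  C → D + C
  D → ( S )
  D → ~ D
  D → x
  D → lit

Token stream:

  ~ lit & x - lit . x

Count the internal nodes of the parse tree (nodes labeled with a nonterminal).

18

[S [A [B [B [C [D ~ [D lit]]]] & [C [D x]]] - [A [B [C [D lit]]]]] . [S [A [B [C [D x]]]]]]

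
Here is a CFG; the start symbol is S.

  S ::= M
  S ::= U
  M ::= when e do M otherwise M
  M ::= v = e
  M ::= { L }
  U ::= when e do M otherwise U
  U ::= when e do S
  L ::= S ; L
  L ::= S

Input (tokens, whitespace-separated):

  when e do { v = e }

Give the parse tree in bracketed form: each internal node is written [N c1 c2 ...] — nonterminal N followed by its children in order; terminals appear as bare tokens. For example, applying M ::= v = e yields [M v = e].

S
U
when e do S
when e do M
when e do { L }
when e do { S }
when e do { M }
when e do { v = e }

[S [U when e do [S [M { [L [S [M v = e]]] }]]]]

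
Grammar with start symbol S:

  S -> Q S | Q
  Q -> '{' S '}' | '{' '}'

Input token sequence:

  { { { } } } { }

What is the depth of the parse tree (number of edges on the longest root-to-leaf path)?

6

[S [Q { [S [Q { [S [Q { }]] }]] }] [S [Q { }]]]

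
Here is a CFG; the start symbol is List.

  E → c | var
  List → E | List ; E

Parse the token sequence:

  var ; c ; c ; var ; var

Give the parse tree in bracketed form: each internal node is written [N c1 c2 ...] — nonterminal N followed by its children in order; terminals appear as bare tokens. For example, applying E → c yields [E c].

List
List ; E
List ; E ; E
List ; E ; E ; E
List ; E ; E ; E ; E
E ; E ; E ; E ; E
var ; E ; E ; E ; E
var ; c ; E ; E ; E
var ; c ; c ; E ; E
var ; c ; c ; var ; E
var ; c ; c ; var ; var

[List [List [List [List [List [E var]] ; [E c]] ; [E c]] ; [E var]] ; [E var]]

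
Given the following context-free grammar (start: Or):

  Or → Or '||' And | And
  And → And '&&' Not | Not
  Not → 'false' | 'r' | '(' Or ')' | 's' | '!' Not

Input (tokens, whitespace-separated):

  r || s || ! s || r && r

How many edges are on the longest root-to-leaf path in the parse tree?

[Or [Or [Or [Or [And [Not r]]] || [And [Not s]]] || [And [Not ! [Not s]]]] || [And [And [Not r]] && [Not r]]]

6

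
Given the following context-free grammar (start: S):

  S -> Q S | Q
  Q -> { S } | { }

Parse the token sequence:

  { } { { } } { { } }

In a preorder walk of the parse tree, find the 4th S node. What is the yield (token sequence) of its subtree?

{ { } }

[S [Q { }] [S [Q { [S [Q { }]] }] [S [Q { [S [Q { }]] }]]]]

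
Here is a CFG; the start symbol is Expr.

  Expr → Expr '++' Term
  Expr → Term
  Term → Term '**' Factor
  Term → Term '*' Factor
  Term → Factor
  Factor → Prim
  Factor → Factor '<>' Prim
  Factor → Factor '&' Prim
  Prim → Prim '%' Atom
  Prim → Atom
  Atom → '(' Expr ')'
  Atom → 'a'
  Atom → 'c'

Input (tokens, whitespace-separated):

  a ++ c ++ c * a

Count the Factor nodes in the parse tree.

[Expr [Expr [Expr [Term [Factor [Prim [Atom a]]]]] ++ [Term [Factor [Prim [Atom c]]]]] ++ [Term [Term [Factor [Prim [Atom c]]]] * [Factor [Prim [Atom a]]]]]

4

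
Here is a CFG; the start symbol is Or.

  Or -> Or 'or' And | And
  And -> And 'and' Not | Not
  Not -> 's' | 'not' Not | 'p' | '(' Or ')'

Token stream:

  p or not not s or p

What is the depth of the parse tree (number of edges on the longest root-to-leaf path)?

6

[Or [Or [Or [And [Not p]]] or [And [Not not [Not not [Not s]]]]] or [And [Not p]]]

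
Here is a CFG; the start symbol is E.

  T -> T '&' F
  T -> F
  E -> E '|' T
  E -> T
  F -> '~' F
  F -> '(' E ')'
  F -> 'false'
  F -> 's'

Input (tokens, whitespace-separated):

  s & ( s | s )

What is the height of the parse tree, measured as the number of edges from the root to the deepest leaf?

[E [T [T [F s]] & [F ( [E [E [T [F s]]] | [T [F s]]] )]]]

7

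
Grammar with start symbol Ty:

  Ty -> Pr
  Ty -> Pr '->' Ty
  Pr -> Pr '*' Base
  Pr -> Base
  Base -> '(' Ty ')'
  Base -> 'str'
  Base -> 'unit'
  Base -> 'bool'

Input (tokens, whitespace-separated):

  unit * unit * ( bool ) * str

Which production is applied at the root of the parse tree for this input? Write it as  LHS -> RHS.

Ty -> Pr

[Ty [Pr [Pr [Pr [Pr [Base unit]] * [Base unit]] * [Base ( [Ty [Pr [Base bool]]] )]] * [Base str]]]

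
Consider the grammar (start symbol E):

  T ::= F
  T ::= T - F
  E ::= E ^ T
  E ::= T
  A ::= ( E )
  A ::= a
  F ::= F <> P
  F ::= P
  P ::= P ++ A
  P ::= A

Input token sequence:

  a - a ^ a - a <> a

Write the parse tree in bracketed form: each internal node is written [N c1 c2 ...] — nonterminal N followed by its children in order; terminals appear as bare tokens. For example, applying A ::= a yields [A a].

E
E ^ T
T ^ T
T - F ^ T
F - F ^ T
P - F ^ T
A - F ^ T
a - F ^ T
a - P ^ T
a - A ^ T
a - a ^ T
a - a ^ T - F
a - a ^ F - F
a - a ^ P - F
a - a ^ A - F
a - a ^ a - F
a - a ^ a - F <> P
a - a ^ a - P <> P
a - a ^ a - A <> P
a - a ^ a - a <> P
a - a ^ a - a <> A
a - a ^ a - a <> a

[E [E [T [T [F [P [A a]]]] - [F [P [A a]]]]] ^ [T [T [F [P [A a]]]] - [F [F [P [A a]]] <> [P [A a]]]]]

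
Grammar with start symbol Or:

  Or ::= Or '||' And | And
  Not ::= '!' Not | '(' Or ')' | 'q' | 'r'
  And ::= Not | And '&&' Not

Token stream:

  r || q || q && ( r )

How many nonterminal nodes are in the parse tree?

[Or [Or [Or [And [Not r]]] || [And [Not q]]] || [And [And [Not q]] && [Not ( [Or [And [Not r]]] )]]]

14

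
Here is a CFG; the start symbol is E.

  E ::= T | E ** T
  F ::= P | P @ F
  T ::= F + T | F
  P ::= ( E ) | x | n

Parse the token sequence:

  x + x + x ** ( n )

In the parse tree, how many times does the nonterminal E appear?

3

[E [E [T [F [P x]] + [T [F [P x]] + [T [F [P x]]]]]] ** [T [F [P ( [E [T [F [P n]]]] )]]]]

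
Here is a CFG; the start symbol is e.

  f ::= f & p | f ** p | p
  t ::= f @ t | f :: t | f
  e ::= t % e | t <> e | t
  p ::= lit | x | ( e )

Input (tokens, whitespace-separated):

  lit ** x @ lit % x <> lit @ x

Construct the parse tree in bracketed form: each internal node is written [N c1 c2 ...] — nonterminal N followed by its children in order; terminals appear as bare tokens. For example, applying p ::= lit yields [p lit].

[e [t [f [f [p lit]] ** [p x]] @ [t [f [p lit]]]] % [e [t [f [p x]]] <> [e [t [f [p lit]] @ [t [f [p x]]]]]]]

e
t % e
f @ t % e
f ** p @ t % e
p ** p @ t % e
lit ** p @ t % e
lit ** x @ t % e
lit ** x @ f % e
lit ** x @ p % e
lit ** x @ lit % e
lit ** x @ lit % t <> e
lit ** x @ lit % f <> e
lit ** x @ lit % p <> e
lit ** x @ lit % x <> e
lit ** x @ lit % x <> t
lit ** x @ lit % x <> f @ t
lit ** x @ lit % x <> p @ t
lit ** x @ lit % x <> lit @ t
lit ** x @ lit % x <> lit @ f
lit ** x @ lit % x <> lit @ p
lit ** x @ lit % x <> lit @ x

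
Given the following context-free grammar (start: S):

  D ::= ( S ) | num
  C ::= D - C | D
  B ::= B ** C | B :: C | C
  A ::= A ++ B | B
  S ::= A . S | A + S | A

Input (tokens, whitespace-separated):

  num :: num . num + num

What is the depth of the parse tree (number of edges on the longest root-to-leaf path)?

7

[S [A [B [B [C [D num]]] :: [C [D num]]]] . [S [A [B [C [D num]]]] + [S [A [B [C [D num]]]]]]]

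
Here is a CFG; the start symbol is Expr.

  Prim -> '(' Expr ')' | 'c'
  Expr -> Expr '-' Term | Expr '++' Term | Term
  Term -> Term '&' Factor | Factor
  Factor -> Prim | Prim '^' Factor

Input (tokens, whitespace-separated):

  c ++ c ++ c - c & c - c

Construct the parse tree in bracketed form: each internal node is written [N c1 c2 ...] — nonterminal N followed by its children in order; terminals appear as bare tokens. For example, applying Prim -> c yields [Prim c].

[Expr [Expr [Expr [Expr [Expr [Term [Factor [Prim c]]]] ++ [Term [Factor [Prim c]]]] ++ [Term [Factor [Prim c]]]] - [Term [Term [Factor [Prim c]]] & [Factor [Prim c]]]] - [Term [Factor [Prim c]]]]

Expr
Expr - Term
Expr - Term - Term
Expr ++ Term - Term - Term
Expr ++ Term ++ Term - Term - Term
Term ++ Term ++ Term - Term - Term
Factor ++ Term ++ Term - Term - Term
Prim ++ Term ++ Term - Term - Term
c ++ Term ++ Term - Term - Term
c ++ Factor ++ Term - Term - Term
c ++ Prim ++ Term - Term - Term
c ++ c ++ Term - Term - Term
c ++ c ++ Factor - Term - Term
c ++ c ++ Prim - Term - Term
c ++ c ++ c - Term - Term
c ++ c ++ c - Term & Factor - Term
c ++ c ++ c - Factor & Factor - Term
c ++ c ++ c - Prim & Factor - Term
c ++ c ++ c - c & Factor - Term
c ++ c ++ c - c & Prim - Term
c ++ c ++ c - c & c - Term
c ++ c ++ c - c & c - Factor
c ++ c ++ c - c & c - Prim
c ++ c ++ c - c & c - c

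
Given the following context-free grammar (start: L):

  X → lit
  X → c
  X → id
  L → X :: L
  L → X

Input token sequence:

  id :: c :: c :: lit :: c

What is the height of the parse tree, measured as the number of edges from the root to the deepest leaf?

[L [X id] :: [L [X c] :: [L [X c] :: [L [X lit] :: [L [X c]]]]]]

6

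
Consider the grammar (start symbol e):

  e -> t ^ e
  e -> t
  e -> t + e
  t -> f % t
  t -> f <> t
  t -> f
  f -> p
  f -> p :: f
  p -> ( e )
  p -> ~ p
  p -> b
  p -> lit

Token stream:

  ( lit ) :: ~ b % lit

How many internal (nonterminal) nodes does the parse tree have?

[e [t [f [p ( [e [t [f [p lit]]]] )] :: [f [p ~ [p b]]]] % [t [f [p lit]]]]]

14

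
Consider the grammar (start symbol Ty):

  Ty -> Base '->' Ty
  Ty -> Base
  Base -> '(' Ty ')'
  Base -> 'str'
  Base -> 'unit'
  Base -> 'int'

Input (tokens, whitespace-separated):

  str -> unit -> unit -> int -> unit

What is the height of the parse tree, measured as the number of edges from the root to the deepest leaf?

6

[Ty [Base str] -> [Ty [Base unit] -> [Ty [Base unit] -> [Ty [Base int] -> [Ty [Base unit]]]]]]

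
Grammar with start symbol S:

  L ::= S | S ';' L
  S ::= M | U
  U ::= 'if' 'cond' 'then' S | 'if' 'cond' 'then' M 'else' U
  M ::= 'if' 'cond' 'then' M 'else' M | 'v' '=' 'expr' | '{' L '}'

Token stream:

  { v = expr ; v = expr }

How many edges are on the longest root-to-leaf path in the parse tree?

[S [M { [L [S [M v = expr]] ; [L [S [M v = expr]]]] }]]

6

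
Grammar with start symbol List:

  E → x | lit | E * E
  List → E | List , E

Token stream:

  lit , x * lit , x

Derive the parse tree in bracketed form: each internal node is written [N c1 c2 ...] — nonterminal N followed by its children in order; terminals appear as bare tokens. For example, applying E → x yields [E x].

[List [List [List [E lit]] , [E [E x] * [E lit]]] , [E x]]

List
List , E
List , E , E
E , E , E
lit , E , E
lit , E * E , E
lit , x * E , E
lit , x * lit , E
lit , x * lit , x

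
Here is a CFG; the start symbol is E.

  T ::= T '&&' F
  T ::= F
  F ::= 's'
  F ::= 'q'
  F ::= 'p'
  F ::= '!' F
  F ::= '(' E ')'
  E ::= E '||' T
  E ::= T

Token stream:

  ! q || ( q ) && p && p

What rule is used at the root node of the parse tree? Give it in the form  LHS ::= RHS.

[E [E [T [F ! [F q]]]] || [T [T [T [F ( [E [T [F q]]] )]] && [F p]] && [F p]]]

E ::= E '||' T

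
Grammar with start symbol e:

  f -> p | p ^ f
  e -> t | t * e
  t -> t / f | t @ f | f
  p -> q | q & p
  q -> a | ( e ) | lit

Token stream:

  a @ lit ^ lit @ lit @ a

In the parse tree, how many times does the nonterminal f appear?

5

[e [t [t [t [t [f [p [q a]]]] @ [f [p [q lit]] ^ [f [p [q lit]]]]] @ [f [p [q lit]]]] @ [f [p [q a]]]]]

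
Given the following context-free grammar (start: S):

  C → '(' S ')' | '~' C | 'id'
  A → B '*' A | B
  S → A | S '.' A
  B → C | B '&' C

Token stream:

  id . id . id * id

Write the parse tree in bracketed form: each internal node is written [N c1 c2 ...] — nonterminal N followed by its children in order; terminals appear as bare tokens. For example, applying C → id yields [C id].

[S [S [S [A [B [C id]]]] . [A [B [C id]]]] . [A [B [C id]] * [A [B [C id]]]]]

S
S . A
S . A . A
A . A . A
B . A . A
C . A . A
id . A . A
id . B . A
id . C . A
id . id . A
id . id . B * A
id . id . C * A
id . id . id * A
id . id . id * B
id . id . id * C
id . id . id * id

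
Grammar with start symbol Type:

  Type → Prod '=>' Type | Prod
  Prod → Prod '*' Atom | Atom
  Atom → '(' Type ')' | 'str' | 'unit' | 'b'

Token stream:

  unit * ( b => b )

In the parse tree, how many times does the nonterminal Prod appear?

[Type [Prod [Prod [Atom unit]] * [Atom ( [Type [Prod [Atom b]] => [Type [Prod [Atom b]]]] )]]]

4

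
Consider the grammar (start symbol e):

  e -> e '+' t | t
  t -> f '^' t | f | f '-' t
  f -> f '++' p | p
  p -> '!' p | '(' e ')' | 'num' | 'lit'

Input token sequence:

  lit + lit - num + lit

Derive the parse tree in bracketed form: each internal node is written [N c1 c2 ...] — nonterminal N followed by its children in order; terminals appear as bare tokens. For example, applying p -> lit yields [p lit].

e
e + t
e + t + t
t + t + t
f + t + t
p + t + t
lit + t + t
lit + f - t + t
lit + p - t + t
lit + lit - t + t
lit + lit - f + t
lit + lit - p + t
lit + lit - num + t
lit + lit - num + f
lit + lit - num + p
lit + lit - num + lit

[e [e [e [t [f [p lit]]]] + [t [f [p lit]] - [t [f [p num]]]]] + [t [f [p lit]]]]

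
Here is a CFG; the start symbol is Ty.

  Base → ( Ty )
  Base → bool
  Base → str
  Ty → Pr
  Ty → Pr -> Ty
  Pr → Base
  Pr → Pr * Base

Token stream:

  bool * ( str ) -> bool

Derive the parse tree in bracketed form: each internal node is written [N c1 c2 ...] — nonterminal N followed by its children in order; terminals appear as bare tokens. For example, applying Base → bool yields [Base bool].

[Ty [Pr [Pr [Base bool]] * [Base ( [Ty [Pr [Base str]]] )]] -> [Ty [Pr [Base bool]]]]

Ty
Pr -> Ty
Pr * Base -> Ty
Base * Base -> Ty
bool * Base -> Ty
bool * ( Ty ) -> Ty
bool * ( Pr ) -> Ty
bool * ( Base ) -> Ty
bool * ( str ) -> Ty
bool * ( str ) -> Pr
bool * ( str ) -> Base
bool * ( str ) -> bool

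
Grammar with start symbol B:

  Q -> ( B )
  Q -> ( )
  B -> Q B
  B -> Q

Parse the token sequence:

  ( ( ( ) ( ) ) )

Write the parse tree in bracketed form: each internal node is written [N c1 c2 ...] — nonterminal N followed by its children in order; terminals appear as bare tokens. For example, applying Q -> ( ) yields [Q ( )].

[B [Q ( [B [Q ( [B [Q ( )] [B [Q ( )]]] )]] )]]

B
Q
( B )
( Q )
( ( B ) )
( ( Q B ) )
( ( ( ) B ) )
( ( ( ) Q ) )
( ( ( ) ( ) ) )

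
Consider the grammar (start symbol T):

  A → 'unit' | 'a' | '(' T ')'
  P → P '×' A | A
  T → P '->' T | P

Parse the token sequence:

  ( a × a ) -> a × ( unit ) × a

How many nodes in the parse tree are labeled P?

7

[T [P [A ( [T [P [P [A a]] × [A a]]] )]] -> [T [P [P [P [A a]] × [A ( [T [P [A unit]]] )]] × [A a]]]]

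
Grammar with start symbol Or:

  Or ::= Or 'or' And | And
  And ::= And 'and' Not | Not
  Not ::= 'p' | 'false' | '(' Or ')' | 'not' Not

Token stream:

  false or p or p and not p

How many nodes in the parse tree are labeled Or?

3

[Or [Or [Or [And [Not false]]] or [And [Not p]]] or [And [And [Not p]] and [Not not [Not p]]]]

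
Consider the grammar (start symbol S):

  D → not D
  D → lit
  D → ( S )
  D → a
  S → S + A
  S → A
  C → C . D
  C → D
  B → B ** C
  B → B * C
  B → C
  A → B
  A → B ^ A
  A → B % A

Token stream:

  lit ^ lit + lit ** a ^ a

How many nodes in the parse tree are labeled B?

[S [S [A [B [C [D lit]]] ^ [A [B [C [D lit]]]]]] + [A [B [B [C [D lit]]] ** [C [D a]]] ^ [A [B [C [D a]]]]]]

5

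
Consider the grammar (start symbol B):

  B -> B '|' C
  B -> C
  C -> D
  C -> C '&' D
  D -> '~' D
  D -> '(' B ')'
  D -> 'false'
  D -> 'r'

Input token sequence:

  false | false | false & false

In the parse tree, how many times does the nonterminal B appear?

[B [B [B [C [D false]]] | [C [D false]]] | [C [C [D false]] & [D false]]]

3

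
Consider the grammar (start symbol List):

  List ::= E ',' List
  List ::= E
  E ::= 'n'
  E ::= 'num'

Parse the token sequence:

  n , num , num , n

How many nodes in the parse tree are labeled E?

[List [E n] , [List [E num] , [List [E num] , [List [E n]]]]]

4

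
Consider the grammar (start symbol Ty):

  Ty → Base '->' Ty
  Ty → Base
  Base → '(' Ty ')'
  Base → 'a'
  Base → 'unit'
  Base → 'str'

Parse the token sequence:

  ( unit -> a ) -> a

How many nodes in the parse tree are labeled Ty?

[Ty [Base ( [Ty [Base unit] -> [Ty [Base a]]] )] -> [Ty [Base a]]]

4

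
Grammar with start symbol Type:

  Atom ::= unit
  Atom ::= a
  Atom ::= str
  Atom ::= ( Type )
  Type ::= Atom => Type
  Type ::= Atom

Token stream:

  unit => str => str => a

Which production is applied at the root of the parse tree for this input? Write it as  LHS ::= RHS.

[Type [Atom unit] => [Type [Atom str] => [Type [Atom str] => [Type [Atom a]]]]]

Type ::= Atom => Type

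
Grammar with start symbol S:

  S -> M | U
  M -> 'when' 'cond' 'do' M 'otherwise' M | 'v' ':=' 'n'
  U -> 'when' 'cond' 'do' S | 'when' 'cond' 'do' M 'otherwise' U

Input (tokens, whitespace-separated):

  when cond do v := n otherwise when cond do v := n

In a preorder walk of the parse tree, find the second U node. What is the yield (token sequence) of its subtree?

when cond do v := n

[S [U when cond do [M v := n] otherwise [U when cond do [S [M v := n]]]]]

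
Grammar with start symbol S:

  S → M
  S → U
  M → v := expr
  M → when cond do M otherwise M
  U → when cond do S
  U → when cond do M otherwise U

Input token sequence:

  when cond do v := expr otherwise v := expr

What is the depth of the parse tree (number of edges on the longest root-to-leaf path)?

3

[S [M when cond do [M v := expr] otherwise [M v := expr]]]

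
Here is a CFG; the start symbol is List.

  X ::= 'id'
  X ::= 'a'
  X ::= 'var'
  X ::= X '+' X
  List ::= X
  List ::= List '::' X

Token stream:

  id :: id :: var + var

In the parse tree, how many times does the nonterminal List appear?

3

[List [List [List [X id]] :: [X id]] :: [X [X var] + [X var]]]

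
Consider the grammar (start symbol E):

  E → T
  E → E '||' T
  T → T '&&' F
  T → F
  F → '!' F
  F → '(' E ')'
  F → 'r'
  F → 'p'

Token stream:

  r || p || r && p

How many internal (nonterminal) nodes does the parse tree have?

11

[E [E [E [T [F r]]] || [T [F p]]] || [T [T [F r]] && [F p]]]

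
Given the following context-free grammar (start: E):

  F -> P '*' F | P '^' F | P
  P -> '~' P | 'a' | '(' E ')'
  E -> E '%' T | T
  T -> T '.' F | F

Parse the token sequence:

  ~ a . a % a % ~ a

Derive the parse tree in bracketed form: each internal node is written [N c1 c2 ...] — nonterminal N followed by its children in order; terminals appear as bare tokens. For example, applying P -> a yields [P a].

E
E % T
E % T % T
T % T % T
T . F % T % T
F . F % T % T
P . F % T % T
~ P . F % T % T
~ a . F % T % T
~ a . P % T % T
~ a . a % T % T
~ a . a % F % T
~ a . a % P % T
~ a . a % a % T
~ a . a % a % F
~ a . a % a % P
~ a . a % a % ~ P
~ a . a % a % ~ a

[E [E [E [T [T [F [P ~ [P a]]]] . [F [P a]]]] % [T [F [P a]]]] % [T [F [P ~ [P a]]]]]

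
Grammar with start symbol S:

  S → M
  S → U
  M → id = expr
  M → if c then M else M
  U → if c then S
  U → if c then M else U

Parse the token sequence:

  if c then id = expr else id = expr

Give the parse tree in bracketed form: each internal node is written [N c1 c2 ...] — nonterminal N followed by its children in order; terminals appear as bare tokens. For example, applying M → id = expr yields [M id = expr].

S
M
if c then M else M
if c then id = expr else M
if c then id = expr else id = expr

[S [M if c then [M id = expr] else [M id = expr]]]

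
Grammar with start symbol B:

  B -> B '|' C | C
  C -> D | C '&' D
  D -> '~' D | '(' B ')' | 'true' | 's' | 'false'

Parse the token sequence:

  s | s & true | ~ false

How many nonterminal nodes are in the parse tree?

[B [B [B [C [D s]]] | [C [C [D s]] & [D true]]] | [C [D ~ [D false]]]]

12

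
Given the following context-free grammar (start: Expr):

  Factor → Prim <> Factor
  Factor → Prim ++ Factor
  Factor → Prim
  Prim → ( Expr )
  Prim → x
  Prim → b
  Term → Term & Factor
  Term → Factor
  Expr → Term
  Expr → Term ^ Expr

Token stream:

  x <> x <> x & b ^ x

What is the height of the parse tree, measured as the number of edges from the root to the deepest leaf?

[Expr [Term [Term [Factor [Prim x] <> [Factor [Prim x] <> [Factor [Prim x]]]]] & [Factor [Prim b]]] ^ [Expr [Term [Factor [Prim x]]]]]

7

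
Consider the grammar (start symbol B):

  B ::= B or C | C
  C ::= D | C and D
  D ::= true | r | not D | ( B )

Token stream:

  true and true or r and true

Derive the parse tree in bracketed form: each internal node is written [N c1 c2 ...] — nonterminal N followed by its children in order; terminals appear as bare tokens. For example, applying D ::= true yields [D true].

B
B or C
C or C
C and D or C
D and D or C
true and D or C
true and true or C
true and true or C and D
true and true or D and D
true and true or r and D
true and true or r and true

[B [B [C [C [D true]] and [D true]]] or [C [C [D r]] and [D true]]]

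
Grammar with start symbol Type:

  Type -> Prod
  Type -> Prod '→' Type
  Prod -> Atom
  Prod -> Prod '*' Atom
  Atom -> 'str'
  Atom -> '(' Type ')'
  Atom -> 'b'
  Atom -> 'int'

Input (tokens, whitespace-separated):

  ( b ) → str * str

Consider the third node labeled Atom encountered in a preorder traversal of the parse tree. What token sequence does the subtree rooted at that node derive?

[Type [Prod [Atom ( [Type [Prod [Atom b]]] )]] → [Type [Prod [Prod [Atom str]] * [Atom str]]]]

str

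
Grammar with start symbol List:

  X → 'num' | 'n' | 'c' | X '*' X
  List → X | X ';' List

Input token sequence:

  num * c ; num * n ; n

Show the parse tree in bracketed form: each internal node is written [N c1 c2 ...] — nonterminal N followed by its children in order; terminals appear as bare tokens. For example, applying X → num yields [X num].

[List [X [X num] * [X c]] ; [List [X [X num] * [X n]] ; [List [X n]]]]

List
X ; List
X * X ; List
num * X ; List
num * c ; List
num * c ; X ; List
num * c ; X * X ; List
num * c ; num * X ; List
num * c ; num * n ; List
num * c ; num * n ; X
num * c ; num * n ; n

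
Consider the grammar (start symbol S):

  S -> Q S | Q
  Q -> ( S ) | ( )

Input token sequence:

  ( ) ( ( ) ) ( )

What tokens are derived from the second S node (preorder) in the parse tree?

( ( ) ) ( )

[S [Q ( )] [S [Q ( [S [Q ( )]] )] [S [Q ( )]]]]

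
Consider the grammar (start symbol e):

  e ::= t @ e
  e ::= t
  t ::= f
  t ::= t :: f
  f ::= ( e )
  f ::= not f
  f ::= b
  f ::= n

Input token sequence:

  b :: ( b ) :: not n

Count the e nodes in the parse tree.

2

[e [t [t [t [f b]] :: [f ( [e [t [f b]]] )]] :: [f not [f n]]]]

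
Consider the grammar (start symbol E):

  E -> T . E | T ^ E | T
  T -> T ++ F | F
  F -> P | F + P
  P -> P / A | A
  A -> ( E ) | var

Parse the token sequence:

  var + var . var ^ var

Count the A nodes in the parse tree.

[E [T [F [F [P [A var]]] + [P [A var]]]] . [E [T [F [P [A var]]]] ^ [E [T [F [P [A var]]]]]]]

4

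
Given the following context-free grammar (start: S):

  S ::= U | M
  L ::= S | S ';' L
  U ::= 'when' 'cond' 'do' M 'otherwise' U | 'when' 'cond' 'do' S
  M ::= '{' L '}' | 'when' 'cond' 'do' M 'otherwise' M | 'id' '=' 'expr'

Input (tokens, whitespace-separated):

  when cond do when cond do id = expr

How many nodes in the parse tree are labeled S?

[S [U when cond do [S [U when cond do [S [M id = expr]]]]]]

3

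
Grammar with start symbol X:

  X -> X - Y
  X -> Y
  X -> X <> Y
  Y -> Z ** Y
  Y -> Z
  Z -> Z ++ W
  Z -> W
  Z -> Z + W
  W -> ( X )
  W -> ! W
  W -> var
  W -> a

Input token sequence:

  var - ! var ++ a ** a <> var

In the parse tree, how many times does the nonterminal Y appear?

[X [X [X [Y [Z [W var]]]] - [Y [Z [Z [W ! [W var]]] ++ [W a]] ** [Y [Z [W a]]]]] <> [Y [Z [W var]]]]

4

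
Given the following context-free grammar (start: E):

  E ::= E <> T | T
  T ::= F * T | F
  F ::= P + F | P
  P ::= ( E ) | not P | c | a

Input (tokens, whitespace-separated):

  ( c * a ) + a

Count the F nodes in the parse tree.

4

[E [T [F [P ( [E [T [F [P c]] * [T [F [P a]]]]] )] + [F [P a]]]]]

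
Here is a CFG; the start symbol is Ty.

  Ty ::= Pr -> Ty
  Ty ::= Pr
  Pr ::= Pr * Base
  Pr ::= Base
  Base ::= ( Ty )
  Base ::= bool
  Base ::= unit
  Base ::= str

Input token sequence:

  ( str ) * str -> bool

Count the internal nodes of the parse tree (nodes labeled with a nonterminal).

[Ty [Pr [Pr [Base ( [Ty [Pr [Base str]]] )]] * [Base str]] -> [Ty [Pr [Base bool]]]]

11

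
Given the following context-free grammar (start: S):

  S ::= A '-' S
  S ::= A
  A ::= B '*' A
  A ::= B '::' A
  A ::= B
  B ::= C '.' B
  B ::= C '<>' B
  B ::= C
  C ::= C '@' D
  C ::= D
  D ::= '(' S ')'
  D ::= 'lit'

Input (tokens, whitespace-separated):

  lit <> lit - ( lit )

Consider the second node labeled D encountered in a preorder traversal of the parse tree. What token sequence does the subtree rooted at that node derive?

[S [A [B [C [D lit]] <> [B [C [D lit]]]]] - [S [A [B [C [D ( [S [A [B [C [D lit]]]]] )]]]]]]

lit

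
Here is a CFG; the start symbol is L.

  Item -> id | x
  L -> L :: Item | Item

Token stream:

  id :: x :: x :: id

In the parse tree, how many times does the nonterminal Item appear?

[L [L [L [L [Item id]] :: [Item x]] :: [Item x]] :: [Item id]]

4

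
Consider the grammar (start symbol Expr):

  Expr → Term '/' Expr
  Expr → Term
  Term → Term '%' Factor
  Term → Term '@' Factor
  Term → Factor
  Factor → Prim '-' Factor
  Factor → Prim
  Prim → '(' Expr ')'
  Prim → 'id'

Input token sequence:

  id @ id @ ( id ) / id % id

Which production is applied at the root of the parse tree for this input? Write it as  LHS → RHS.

[Expr [Term [Term [Term [Factor [Prim id]]] @ [Factor [Prim id]]] @ [Factor [Prim ( [Expr [Term [Factor [Prim id]]]] )]]] / [Expr [Term [Term [Factor [Prim id]]] % [Factor [Prim id]]]]]

Expr → Term '/' Expr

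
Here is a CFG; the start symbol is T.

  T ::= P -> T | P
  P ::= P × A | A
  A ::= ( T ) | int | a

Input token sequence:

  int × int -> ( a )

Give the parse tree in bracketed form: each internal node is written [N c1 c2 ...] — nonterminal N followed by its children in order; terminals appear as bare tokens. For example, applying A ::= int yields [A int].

[T [P [P [A int]] × [A int]] -> [T [P [A ( [T [P [A a]]] )]]]]

T
P -> T
P × A -> T
A × A -> T
int × A -> T
int × int -> T
int × int -> P
int × int -> A
int × int -> ( T )
int × int -> ( P )
int × int -> ( A )
int × int -> ( a )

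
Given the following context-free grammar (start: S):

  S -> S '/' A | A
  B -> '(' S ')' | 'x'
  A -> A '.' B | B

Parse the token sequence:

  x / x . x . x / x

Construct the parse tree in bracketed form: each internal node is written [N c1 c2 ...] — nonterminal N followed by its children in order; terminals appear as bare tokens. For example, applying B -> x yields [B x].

[S [S [S [A [B x]]] / [A [A [A [B x]] . [B x]] . [B x]]] / [A [B x]]]

S
S / A
S / A / A
A / A / A
B / A / A
x / A / A
x / A . B / A
x / A . B . B / A
x / B . B . B / A
x / x . B . B / A
x / x . x . B / A
x / x . x . x / A
x / x . x . x / B
x / x . x . x / x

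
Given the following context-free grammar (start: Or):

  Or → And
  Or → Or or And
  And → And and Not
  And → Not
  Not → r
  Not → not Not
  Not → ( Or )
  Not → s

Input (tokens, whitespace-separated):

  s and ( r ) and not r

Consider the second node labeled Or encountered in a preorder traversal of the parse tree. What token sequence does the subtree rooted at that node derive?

[Or [And [And [And [Not s]] and [Not ( [Or [And [Not r]]] )]] and [Not not [Not r]]]]

r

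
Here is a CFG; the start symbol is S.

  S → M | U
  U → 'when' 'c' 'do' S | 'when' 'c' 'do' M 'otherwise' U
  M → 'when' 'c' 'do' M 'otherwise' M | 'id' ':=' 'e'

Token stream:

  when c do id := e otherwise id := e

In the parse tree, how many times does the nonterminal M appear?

[S [M when c do [M id := e] otherwise [M id := e]]]

3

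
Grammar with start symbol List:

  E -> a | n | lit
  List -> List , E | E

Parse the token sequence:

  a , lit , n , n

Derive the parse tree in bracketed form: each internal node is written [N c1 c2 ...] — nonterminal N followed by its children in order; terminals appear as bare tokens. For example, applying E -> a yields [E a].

List
List , E
List , E , E
List , E , E , E
E , E , E , E
a , E , E , E
a , lit , E , E
a , lit , n , E
a , lit , n , n

[List [List [List [List [E a]] , [E lit]] , [E n]] , [E n]]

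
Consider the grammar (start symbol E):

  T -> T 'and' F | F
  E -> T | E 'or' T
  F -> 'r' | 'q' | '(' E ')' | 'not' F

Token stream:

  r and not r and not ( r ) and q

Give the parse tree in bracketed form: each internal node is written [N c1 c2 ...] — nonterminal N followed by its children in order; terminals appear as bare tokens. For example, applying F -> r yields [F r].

E
T
T and F
T and F and F
T and F and F and F
F and F and F and F
r and F and F and F
r and not F and F and F
r and not r and F and F
r and not r and not F and F
r and not r and not ( E ) and F
r and not r and not ( T ) and F
r and not r and not ( F ) and F
r and not r and not ( r ) and F
r and not r and not ( r ) and q

[E [T [T [T [T [F r]] and [F not [F r]]] and [F not [F ( [E [T [F r]]] )]]] and [F q]]]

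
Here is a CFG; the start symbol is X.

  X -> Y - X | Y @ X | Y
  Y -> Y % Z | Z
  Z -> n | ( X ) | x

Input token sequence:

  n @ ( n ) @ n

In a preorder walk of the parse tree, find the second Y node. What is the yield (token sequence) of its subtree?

( n )

[X [Y [Z n]] @ [X [Y [Z ( [X [Y [Z n]]] )]] @ [X [Y [Z n]]]]]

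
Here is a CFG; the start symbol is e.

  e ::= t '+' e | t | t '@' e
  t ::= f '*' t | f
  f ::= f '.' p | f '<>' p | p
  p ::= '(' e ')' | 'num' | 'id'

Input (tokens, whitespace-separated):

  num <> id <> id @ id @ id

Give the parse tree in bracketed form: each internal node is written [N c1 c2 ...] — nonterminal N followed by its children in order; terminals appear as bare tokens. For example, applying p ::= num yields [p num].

[e [t [f [f [f [p num]] <> [p id]] <> [p id]]] @ [e [t [f [p id]]] @ [e [t [f [p id]]]]]]

e
t @ e
f @ e
f <> p @ e
f <> p <> p @ e
p <> p <> p @ e
num <> p <> p @ e
num <> id <> p @ e
num <> id <> id @ e
num <> id <> id @ t @ e
num <> id <> id @ f @ e
num <> id <> id @ p @ e
num <> id <> id @ id @ e
num <> id <> id @ id @ t
num <> id <> id @ id @ f
num <> id <> id @ id @ p
num <> id <> id @ id @ id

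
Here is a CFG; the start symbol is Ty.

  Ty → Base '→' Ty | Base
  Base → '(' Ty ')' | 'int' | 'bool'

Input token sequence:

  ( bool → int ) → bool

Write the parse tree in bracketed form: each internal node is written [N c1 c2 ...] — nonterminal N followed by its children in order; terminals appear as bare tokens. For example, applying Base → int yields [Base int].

[Ty [Base ( [Ty [Base bool] → [Ty [Base int]]] )] → [Ty [Base bool]]]

Ty
Base → Ty
( Ty ) → Ty
( Base → Ty ) → Ty
( bool → Ty ) → Ty
( bool → Base ) → Ty
( bool → int ) → Ty
( bool → int ) → Base
( bool → int ) → bool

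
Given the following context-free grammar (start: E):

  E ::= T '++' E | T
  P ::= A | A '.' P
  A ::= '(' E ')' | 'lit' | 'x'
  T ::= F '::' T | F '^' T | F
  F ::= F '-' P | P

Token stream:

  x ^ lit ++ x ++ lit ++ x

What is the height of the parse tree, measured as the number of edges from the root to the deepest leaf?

8

[E [T [F [P [A x]]] ^ [T [F [P [A lit]]]]] ++ [E [T [F [P [A x]]]] ++ [E [T [F [P [A lit]]]] ++ [E [T [F [P [A x]]]]]]]]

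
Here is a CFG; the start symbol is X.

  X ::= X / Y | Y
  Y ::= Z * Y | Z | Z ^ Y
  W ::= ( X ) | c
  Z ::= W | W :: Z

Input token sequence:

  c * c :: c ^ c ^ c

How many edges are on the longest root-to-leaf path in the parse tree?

[X [Y [Z [W c]] * [Y [Z [W c] :: [Z [W c]]] ^ [Y [Z [W c]] ^ [Y [Z [W c]]]]]]]

7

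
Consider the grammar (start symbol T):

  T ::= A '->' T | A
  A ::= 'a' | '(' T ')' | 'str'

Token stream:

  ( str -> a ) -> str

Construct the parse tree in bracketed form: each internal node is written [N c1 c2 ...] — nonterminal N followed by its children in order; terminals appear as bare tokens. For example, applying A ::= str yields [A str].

[T [A ( [T [A str] -> [T [A a]]] )] -> [T [A str]]]

T
A -> T
( T ) -> T
( A -> T ) -> T
( str -> T ) -> T
( str -> A ) -> T
( str -> a ) -> T
( str -> a ) -> A
( str -> a ) -> str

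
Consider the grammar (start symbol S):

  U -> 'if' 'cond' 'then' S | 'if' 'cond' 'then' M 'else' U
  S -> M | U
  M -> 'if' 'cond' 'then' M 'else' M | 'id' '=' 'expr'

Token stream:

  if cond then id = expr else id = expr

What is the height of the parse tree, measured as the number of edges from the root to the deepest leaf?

3

[S [M if cond then [M id = expr] else [M id = expr]]]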